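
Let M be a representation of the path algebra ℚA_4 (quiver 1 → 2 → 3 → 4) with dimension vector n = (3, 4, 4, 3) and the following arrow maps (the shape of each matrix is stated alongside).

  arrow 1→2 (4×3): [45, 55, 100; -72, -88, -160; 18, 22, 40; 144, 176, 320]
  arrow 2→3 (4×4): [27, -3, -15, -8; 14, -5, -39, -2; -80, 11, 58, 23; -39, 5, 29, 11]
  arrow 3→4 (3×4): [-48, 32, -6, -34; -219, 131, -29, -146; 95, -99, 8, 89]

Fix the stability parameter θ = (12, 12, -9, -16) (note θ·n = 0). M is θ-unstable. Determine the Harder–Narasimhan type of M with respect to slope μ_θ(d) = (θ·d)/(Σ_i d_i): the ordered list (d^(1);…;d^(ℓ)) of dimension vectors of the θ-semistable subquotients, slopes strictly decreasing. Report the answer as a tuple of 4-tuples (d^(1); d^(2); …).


Interval decomposition of M: I[1,1]^2, I[1,4], I[2,3], I[2,4]^2.
HN type (ℓ=4): μ^(1)=12; μ^(2)=3/2; μ^(3)=-1/4; μ^(4)=-13/3

((2, 0, 0, 0); (0, 1, 1, 0); (1, 1, 1, 1); (0, 2, 2, 2))


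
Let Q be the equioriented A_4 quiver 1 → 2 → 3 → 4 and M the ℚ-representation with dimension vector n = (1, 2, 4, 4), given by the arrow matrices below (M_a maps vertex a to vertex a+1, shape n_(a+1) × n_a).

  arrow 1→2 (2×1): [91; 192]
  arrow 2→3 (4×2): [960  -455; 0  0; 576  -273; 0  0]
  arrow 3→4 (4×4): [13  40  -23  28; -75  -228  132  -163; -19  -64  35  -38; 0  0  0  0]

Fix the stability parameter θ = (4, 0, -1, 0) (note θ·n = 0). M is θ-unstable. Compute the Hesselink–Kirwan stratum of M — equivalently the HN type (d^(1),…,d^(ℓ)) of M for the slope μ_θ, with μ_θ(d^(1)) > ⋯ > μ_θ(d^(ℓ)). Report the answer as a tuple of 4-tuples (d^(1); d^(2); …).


Via rank(M_{q-1}∘⋯∘M_p): M ≅ I[1,2], I[2,4], I[3,3]^2, I[3,4], I[4,4]^2.
μ_θ-semistable layers: μ^(1)=2; μ^(2)=0; μ^(3)=-1/2; μ^(4)=-1

((1, 1, 0, 0); (0, 0, 0, 4); (0, 1, 1, 0); (0, 0, 3, 0))


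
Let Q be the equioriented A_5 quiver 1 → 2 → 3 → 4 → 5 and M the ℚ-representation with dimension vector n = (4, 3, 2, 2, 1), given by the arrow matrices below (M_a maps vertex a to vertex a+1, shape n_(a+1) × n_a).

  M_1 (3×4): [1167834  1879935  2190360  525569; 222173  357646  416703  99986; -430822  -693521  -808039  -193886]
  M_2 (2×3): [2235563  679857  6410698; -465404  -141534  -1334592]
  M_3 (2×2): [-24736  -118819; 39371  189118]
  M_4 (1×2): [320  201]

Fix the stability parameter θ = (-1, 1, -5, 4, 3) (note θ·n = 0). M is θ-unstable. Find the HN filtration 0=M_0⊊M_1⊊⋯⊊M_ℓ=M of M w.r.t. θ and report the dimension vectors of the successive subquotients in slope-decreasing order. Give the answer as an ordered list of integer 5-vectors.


Interval decomposition of M: I[1,1], I[1,2], I[1,4], I[1,5].
HN type (ℓ=5): μ^(1)=4; μ^(2)=7/2; μ^(3)=1; μ^(4)=-1; μ^(5)=-5/3

((0, 0, 0, 1, 0); (0, 0, 0, 1, 1); (0, 1, 0, 0, 0); (2, 0, 0, 0, 0); (2, 2, 2, 0, 0))


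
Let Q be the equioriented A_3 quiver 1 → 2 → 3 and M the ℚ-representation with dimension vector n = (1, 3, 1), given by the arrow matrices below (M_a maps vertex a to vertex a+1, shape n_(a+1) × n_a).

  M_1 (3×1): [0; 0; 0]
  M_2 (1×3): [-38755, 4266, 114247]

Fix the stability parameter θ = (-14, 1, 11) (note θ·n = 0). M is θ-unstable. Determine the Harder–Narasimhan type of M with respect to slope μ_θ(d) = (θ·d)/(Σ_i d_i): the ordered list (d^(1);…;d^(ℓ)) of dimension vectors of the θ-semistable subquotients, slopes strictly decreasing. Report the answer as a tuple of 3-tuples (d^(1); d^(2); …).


Interval decomposition of M: I[1,1], I[2,2]^2, I[2,3].
HN type (ℓ=3): μ^(1)=11; μ^(2)=1; μ^(3)=-14

((0, 0, 1); (0, 3, 0); (1, 0, 0))


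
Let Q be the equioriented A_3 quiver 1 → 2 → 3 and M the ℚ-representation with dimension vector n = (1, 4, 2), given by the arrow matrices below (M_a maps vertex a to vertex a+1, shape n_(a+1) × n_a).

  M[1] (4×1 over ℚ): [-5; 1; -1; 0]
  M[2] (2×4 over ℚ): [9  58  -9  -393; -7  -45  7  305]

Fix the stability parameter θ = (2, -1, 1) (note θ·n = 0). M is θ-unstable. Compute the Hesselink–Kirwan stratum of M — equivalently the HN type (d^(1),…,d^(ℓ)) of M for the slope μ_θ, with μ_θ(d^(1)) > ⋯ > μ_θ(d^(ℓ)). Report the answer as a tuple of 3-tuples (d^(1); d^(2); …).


Via rank(M_{q-1}∘⋯∘M_p): M ≅ I[1,3], I[2,2]^2, I[2,3].
μ_θ-semistable layers: μ^(1)=1; μ^(2)=1/2; μ^(3)=-1

((0, 0, 2); (1, 1, 0); (0, 3, 0))


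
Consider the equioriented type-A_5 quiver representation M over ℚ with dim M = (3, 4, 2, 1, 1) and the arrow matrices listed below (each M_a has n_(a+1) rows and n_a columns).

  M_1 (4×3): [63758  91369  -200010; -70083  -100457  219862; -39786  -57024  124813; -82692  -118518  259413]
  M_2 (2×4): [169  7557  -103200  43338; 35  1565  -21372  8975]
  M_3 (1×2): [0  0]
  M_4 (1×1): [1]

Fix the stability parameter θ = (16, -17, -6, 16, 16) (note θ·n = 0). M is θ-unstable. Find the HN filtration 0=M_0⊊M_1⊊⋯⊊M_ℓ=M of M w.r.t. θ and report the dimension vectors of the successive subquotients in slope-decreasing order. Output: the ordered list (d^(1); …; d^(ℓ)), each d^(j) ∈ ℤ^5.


Interval decomposition of M: I[1,2], I[1,3]^2, I[2,2], I[4,5].
HN type (ℓ=4): μ^(1)=16; μ^(2)=-1/2; μ^(3)=-7/3; μ^(4)=-17

((0, 0, 0, 1, 1); (1, 1, 0, 0, 0); (2, 2, 2, 0, 0); (0, 1, 0, 0, 0))


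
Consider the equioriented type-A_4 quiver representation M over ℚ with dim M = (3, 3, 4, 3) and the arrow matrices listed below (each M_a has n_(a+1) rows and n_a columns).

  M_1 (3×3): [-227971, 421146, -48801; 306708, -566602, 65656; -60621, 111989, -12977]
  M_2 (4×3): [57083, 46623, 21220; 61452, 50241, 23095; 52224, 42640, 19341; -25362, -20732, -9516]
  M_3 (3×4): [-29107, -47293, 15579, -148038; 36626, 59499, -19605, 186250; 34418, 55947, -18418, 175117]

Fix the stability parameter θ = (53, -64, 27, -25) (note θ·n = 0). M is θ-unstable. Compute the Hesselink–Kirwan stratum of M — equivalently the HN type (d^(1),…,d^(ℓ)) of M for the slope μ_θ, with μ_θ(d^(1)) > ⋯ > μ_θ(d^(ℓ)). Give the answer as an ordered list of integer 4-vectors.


Interval decomposition of M: I[1,1], I[1,4]^2, I[2,4], I[3,3].
HN type (ℓ=5): μ^(1)=53; μ^(2)=27; μ^(3)=1; μ^(4)=-11/2; μ^(5)=-64

((1, 0, 0, 0); (0, 0, 1, 0); (0, 0, 3, 3); (2, 2, 0, 0); (0, 1, 0, 0))


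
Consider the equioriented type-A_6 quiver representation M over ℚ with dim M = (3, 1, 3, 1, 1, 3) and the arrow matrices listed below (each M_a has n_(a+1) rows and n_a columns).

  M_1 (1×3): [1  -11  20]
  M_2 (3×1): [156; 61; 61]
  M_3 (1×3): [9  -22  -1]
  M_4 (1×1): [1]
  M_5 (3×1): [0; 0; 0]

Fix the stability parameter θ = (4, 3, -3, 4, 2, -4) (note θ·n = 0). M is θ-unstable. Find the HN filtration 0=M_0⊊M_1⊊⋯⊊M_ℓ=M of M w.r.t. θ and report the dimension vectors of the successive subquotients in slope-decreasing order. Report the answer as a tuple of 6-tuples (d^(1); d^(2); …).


Interval decomposition of M: I[1,1]^2, I[1,5], I[3,3]^2, I[6,6]^3.
HN type (ℓ=5): μ^(1)=4; μ^(2)=3; μ^(3)=4/3; μ^(4)=-3; μ^(5)=-4

((2, 0, 0, 0, 0, 0); (0, 0, 0, 1, 1, 0); (1, 1, 1, 0, 0, 0); (0, 0, 2, 0, 0, 0); (0, 0, 0, 0, 0, 3))


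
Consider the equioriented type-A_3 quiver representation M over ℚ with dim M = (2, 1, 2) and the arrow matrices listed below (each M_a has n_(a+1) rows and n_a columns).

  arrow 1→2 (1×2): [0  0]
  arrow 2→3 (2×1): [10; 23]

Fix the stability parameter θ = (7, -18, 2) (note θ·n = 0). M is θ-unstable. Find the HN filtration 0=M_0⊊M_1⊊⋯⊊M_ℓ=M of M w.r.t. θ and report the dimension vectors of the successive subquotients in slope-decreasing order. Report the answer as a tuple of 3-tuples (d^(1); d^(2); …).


Via rank(M_{q-1}∘⋯∘M_p): M ≅ I[1,1]^2, I[2,3], I[3,3].
μ_θ-semistable layers: μ^(1)=7; μ^(2)=2; μ^(3)=-18

((2, 0, 0); (0, 0, 2); (0, 1, 0))


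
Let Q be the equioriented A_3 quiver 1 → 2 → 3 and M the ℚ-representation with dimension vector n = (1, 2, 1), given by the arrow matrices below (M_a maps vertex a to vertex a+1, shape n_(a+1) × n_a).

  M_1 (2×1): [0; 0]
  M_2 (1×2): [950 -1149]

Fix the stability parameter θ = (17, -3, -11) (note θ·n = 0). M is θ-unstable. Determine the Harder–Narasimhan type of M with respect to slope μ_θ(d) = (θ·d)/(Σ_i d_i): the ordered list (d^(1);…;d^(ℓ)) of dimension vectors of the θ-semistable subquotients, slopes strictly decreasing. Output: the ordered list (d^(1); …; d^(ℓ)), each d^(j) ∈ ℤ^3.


Interval decomposition of M: I[1,1], I[2,2], I[2,3].
HN type (ℓ=3): μ^(1)=17; μ^(2)=-3; μ^(3)=-7

((1, 0, 0); (0, 1, 0); (0, 1, 1))


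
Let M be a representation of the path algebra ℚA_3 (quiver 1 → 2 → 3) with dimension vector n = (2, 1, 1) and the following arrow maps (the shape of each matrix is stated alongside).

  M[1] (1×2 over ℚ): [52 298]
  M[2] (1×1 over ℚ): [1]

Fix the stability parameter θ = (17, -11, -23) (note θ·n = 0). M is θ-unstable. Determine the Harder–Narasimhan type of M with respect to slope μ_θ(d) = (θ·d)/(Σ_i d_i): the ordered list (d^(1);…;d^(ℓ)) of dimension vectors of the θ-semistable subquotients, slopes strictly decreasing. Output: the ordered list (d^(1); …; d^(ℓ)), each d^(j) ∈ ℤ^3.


Via rank(M_{q-1}∘⋯∘M_p): M ≅ I[1,1], I[1,3].
μ_θ-semistable layers: μ^(1)=17; μ^(2)=-17/3

((1, 0, 0); (1, 1, 1))


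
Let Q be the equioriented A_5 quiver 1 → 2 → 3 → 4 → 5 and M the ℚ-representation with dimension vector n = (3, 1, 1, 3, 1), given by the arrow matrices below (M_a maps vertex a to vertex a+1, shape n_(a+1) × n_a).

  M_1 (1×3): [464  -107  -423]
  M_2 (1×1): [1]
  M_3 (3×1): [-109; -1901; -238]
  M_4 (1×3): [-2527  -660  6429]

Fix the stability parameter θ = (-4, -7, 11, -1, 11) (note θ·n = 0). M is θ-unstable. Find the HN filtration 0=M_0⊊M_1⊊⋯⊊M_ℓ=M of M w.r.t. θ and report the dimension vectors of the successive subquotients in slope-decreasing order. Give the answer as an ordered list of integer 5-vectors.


Barcode: M ≅ I[1,1]^2, I[1,5], I[4,4]^2. HN layers by μ_θ (5 steps, strictly decreasing):
  μ^(1)=11; μ^(2)=5; μ^(3)=-1; μ^(4)=-4; μ^(5)=-11/2

((0, 0, 0, 0, 1); (0, 0, 1, 1, 0); (0, 0, 0, 2, 0); (2, 0, 0, 0, 0); (1, 1, 0, 0, 0))


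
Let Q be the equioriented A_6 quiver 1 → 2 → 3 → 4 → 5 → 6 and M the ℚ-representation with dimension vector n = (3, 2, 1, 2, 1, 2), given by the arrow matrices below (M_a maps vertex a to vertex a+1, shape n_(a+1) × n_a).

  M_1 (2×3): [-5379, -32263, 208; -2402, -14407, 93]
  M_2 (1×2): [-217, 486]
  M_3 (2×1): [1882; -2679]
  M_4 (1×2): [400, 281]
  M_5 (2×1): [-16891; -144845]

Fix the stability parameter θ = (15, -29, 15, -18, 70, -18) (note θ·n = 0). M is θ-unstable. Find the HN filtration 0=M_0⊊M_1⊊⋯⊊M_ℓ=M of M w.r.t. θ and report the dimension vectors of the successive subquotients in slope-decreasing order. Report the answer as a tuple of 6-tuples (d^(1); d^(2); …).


Interval decomposition of M: I[1,1], I[1,2], I[1,6], I[4,4], I[6,6].
HN type (ℓ=5): μ^(1)=26; μ^(2)=15; μ^(3)=-3/2; μ^(4)=-7; μ^(5)=-18

((0, 0, 0, 0, 1, 1); (1, 0, 0, 0, 0, 0); (0, 0, 1, 1, 0, 0); (2, 2, 0, 0, 0, 0); (0, 0, 0, 1, 0, 1))


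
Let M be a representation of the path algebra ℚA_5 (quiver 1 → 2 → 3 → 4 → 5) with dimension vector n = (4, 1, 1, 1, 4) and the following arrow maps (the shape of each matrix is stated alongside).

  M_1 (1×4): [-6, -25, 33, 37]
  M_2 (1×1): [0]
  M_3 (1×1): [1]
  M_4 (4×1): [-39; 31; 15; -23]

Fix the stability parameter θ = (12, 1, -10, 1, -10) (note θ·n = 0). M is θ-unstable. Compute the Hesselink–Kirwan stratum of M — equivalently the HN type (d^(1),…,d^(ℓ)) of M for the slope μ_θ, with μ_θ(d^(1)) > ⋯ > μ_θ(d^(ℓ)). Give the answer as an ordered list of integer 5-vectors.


Interval decomposition of M: I[1,1]^3, I[1,2], I[3,5], I[5,5]^3.
HN type (ℓ=4): μ^(1)=12; μ^(2)=13/2; μ^(3)=-9/2; μ^(4)=-10

((3, 0, 0, 0, 0); (1, 1, 0, 0, 0); (0, 0, 0, 1, 1); (0, 0, 1, 0, 3))


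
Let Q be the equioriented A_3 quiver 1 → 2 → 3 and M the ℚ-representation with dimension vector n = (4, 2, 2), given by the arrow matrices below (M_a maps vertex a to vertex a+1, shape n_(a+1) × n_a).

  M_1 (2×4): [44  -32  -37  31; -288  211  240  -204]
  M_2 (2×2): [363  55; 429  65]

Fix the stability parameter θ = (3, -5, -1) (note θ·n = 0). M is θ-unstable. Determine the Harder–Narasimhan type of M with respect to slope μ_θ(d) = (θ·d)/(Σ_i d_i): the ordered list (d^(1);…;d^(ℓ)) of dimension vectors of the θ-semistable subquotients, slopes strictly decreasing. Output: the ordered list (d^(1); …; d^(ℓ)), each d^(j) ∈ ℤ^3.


Barcode: M ≅ I[1,1]^2, I[1,2], I[1,3], I[3,3]. HN layers by μ_θ (2 steps, strictly decreasing):
  μ^(1)=3; μ^(2)=-1

((2, 0, 0); (2, 2, 2))


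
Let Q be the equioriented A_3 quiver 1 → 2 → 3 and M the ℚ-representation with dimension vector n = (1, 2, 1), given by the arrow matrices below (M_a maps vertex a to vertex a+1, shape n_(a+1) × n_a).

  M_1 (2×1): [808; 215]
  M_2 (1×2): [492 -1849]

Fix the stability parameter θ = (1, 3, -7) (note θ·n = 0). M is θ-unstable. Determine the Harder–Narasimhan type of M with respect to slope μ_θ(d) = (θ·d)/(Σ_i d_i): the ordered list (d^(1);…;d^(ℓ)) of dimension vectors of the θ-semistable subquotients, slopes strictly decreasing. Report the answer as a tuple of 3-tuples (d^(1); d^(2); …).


Barcode: M ≅ I[1,3], I[2,2]. HN layers by μ_θ (2 steps, strictly decreasing):
  μ^(1)=3; μ^(2)=-1

((0, 1, 0); (1, 1, 1))


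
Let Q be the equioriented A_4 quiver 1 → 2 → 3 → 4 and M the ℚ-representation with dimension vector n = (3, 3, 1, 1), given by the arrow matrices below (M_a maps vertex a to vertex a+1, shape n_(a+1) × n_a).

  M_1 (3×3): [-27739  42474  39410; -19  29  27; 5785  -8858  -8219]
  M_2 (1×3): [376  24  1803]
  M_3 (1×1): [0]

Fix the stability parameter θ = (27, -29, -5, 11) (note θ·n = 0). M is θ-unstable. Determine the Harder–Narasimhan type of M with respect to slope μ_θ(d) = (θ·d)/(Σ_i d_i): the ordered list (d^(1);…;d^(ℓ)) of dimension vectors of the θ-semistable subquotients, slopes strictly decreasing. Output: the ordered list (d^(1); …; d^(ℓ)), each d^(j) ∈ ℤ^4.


Via rank(M_{q-1}∘⋯∘M_p): M ≅ I[1,2]^2, I[1,3], I[4,4].
μ_θ-semistable layers: μ^(1)=11; μ^(2)=-1; μ^(3)=-7/3

((0, 0, 0, 1); (2, 2, 0, 0); (1, 1, 1, 0))


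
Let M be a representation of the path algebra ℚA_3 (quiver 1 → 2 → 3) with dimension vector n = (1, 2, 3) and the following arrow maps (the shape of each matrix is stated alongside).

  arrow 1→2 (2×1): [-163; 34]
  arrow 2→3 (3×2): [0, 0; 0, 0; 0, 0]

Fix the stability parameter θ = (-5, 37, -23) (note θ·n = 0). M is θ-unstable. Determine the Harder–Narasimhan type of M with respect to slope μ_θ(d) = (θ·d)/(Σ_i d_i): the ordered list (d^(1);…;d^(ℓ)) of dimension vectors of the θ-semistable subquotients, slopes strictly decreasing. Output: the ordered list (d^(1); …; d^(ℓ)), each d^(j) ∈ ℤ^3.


Via rank(M_{q-1}∘⋯∘M_p): M ≅ I[1,2], I[2,2], I[3,3]^3.
μ_θ-semistable layers: μ^(1)=37; μ^(2)=-5; μ^(3)=-23

((0, 2, 0); (1, 0, 0); (0, 0, 3))


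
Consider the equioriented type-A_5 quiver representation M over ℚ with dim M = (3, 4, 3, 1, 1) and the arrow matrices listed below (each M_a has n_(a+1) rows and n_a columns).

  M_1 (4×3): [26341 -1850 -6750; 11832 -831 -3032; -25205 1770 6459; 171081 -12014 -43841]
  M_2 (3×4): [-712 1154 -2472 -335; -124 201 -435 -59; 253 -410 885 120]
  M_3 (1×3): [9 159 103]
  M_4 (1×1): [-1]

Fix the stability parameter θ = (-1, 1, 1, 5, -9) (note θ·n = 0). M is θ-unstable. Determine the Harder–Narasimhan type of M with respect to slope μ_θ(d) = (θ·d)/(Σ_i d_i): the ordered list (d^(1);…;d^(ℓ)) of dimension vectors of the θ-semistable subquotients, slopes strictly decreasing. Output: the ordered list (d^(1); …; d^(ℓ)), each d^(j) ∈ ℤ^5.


Barcode: M ≅ I[1,3]^2, I[1,5], I[2,2]. HN layers by μ_θ (3 steps, strictly decreasing):
  μ^(1)=1; μ^(2)=-1/2; μ^(3)=-1

((0, 3, 2, 0, 0); (0, 1, 1, 1, 1); (3, 0, 0, 0, 0))


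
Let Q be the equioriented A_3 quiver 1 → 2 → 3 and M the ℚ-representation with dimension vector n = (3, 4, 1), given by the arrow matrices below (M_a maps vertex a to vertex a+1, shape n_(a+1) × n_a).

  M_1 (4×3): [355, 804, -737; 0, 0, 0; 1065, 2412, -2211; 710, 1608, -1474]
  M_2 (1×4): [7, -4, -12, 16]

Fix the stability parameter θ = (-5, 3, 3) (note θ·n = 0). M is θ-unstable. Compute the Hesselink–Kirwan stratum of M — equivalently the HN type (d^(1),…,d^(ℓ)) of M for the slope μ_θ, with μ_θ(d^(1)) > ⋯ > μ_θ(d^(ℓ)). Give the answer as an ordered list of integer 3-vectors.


Interval decomposition of M: I[1,1]^2, I[1,3], I[2,2]^3.
HN type (ℓ=2): μ^(1)=3; μ^(2)=-5

((0, 4, 1); (3, 0, 0))


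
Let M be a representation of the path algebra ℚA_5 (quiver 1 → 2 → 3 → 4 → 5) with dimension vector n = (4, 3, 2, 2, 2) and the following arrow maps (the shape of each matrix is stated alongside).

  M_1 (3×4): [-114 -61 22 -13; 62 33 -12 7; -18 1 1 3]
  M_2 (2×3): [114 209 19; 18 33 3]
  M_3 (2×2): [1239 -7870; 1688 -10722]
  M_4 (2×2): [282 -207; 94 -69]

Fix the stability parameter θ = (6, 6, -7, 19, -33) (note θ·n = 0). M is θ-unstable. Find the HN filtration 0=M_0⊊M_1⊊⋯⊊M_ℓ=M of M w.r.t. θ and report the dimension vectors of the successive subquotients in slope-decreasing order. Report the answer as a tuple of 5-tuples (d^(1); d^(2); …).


Barcode: M ≅ I[1,1], I[1,2]^2, I[1,4], I[3,5], I[5,5]. HN layers by μ_θ (5 steps, strictly decreasing):
  μ^(1)=19; μ^(2)=6; μ^(3)=5/3; μ^(4)=-7; μ^(5)=-33

((0, 0, 0, 1, 0); (3, 2, 0, 0, 0); (1, 1, 1, 0, 0); (0, 0, 1, 1, 1); (0, 0, 0, 0, 1))


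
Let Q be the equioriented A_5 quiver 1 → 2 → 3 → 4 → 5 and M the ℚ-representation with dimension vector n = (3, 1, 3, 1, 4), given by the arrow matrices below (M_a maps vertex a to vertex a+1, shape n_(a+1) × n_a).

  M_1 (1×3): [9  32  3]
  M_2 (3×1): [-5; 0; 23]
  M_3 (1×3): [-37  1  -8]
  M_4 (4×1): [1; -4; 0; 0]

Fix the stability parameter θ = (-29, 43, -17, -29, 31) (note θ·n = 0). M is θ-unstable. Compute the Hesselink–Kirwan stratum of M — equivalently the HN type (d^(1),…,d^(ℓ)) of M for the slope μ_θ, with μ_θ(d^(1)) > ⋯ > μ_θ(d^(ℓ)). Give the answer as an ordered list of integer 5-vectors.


Interval decomposition of M: I[1,1]^2, I[1,5], I[3,3]^2, I[5,5]^3.
HN type (ℓ=4): μ^(1)=31; μ^(2)=-1; μ^(3)=-17; μ^(4)=-29

((0, 0, 0, 0, 4); (0, 1, 1, 1, 0); (0, 0, 2, 0, 0); (3, 0, 0, 0, 0))


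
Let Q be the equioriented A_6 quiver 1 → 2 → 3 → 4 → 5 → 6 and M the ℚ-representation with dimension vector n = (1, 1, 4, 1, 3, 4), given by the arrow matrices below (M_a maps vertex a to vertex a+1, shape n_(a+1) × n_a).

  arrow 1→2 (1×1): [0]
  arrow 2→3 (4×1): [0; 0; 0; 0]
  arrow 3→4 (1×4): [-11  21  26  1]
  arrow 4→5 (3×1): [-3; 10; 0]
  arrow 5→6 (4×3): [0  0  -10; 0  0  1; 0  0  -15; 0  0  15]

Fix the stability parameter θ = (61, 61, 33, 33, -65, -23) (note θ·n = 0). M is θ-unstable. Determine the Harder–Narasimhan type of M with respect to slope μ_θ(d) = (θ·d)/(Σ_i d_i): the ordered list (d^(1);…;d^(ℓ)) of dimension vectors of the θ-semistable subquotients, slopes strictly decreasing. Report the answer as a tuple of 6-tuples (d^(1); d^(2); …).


Interval decomposition of M: I[1,1], I[2,2], I[3,3]^3, I[3,5], I[5,5], I[5,6], I[6,6]^3.
HN type (ℓ=5): μ^(1)=61; μ^(2)=33; μ^(3)=1/3; μ^(4)=-23; μ^(5)=-65

((1, 1, 0, 0, 0, 0); (0, 0, 3, 0, 0, 0); (0, 0, 1, 1, 1, 0); (0, 0, 0, 0, 0, 4); (0, 0, 0, 0, 2, 0))


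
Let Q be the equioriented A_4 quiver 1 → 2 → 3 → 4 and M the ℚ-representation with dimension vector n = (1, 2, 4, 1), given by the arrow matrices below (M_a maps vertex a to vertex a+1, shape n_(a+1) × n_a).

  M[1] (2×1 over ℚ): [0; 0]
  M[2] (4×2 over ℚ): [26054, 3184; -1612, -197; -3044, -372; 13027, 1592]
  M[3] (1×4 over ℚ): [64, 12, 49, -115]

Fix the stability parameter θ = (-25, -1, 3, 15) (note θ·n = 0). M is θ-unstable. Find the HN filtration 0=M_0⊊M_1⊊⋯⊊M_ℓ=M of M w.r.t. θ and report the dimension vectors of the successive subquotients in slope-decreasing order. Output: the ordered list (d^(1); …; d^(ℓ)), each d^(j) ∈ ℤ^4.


Interval decomposition of M: I[1,1], I[2,3], I[2,4], I[3,3]^2.
HN type (ℓ=4): μ^(1)=15; μ^(2)=3; μ^(3)=-1; μ^(4)=-25

((0, 0, 0, 1); (0, 0, 4, 0); (0, 2, 0, 0); (1, 0, 0, 0))


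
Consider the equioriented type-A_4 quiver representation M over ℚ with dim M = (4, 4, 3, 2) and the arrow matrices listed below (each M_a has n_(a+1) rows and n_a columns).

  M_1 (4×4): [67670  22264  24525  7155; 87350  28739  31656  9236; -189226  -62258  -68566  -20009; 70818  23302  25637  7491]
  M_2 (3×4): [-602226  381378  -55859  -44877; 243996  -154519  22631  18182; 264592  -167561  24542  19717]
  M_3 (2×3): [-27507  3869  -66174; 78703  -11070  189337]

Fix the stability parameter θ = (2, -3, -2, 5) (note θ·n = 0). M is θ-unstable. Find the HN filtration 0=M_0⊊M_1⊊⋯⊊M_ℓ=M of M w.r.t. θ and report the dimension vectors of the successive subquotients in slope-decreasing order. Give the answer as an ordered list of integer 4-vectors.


Interval decomposition of M: I[1,1], I[1,3], I[1,4]^2, I[2,2].
HN type (ℓ=4): μ^(1)=5; μ^(2)=2; μ^(3)=-1; μ^(4)=-3

((0, 0, 0, 2); (1, 0, 0, 0); (3, 3, 3, 0); (0, 1, 0, 0))


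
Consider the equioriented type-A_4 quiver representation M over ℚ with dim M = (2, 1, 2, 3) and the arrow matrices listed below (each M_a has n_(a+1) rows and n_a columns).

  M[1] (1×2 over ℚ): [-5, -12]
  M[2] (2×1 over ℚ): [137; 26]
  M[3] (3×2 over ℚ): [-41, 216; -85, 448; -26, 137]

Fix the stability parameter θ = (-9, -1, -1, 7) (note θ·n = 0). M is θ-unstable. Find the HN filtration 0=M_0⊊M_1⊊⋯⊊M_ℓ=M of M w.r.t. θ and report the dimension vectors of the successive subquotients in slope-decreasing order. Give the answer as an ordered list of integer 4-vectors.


Via rank(M_{q-1}∘⋯∘M_p): M ≅ I[1,1], I[1,4], I[3,4], I[4,4].
μ_θ-semistable layers: μ^(1)=7; μ^(2)=-1; μ^(3)=-9

((0, 0, 0, 3); (0, 1, 2, 0); (2, 0, 0, 0))


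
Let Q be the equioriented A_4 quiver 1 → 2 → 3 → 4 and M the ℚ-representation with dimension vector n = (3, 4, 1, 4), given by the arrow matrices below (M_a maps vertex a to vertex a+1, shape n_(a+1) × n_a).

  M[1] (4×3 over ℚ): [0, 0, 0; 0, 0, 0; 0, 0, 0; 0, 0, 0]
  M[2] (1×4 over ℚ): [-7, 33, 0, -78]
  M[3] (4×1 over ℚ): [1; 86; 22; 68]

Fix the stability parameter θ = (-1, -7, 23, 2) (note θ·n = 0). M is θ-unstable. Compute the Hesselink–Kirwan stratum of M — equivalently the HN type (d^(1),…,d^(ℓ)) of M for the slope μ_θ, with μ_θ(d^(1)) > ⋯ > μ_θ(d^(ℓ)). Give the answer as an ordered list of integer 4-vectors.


Barcode: M ≅ I[1,1]^3, I[2,2]^3, I[2,4], I[4,4]^3. HN layers by μ_θ (4 steps, strictly decreasing):
  μ^(1)=25/2; μ^(2)=2; μ^(3)=-1; μ^(4)=-7

((0, 0, 1, 1); (0, 0, 0, 3); (3, 0, 0, 0); (0, 4, 0, 0))


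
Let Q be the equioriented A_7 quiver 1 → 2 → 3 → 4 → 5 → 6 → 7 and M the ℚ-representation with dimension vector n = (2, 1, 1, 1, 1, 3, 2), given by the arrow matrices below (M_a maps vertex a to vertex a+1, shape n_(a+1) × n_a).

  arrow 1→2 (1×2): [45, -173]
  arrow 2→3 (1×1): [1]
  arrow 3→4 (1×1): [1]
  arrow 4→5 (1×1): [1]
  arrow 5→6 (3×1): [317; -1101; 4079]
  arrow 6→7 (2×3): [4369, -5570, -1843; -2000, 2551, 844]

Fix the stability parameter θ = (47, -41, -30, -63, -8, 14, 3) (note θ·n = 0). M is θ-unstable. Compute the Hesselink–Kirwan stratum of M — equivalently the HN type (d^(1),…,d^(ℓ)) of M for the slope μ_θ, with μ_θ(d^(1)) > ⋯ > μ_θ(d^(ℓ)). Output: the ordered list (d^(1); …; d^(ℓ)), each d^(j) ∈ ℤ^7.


Via rank(M_{q-1}∘⋯∘M_p): M ≅ I[1,1], I[1,7], I[6,6], I[6,7].
μ_θ-semistable layers: μ^(1)=47; μ^(2)=14; μ^(3)=17/2; μ^(4)=-8; μ^(5)=-87/4

((1, 0, 0, 0, 0, 0, 0); (0, 0, 0, 0, 0, 1, 0); (0, 0, 0, 0, 0, 2, 2); (0, 0, 0, 0, 1, 0, 0); (1, 1, 1, 1, 0, 0, 0))


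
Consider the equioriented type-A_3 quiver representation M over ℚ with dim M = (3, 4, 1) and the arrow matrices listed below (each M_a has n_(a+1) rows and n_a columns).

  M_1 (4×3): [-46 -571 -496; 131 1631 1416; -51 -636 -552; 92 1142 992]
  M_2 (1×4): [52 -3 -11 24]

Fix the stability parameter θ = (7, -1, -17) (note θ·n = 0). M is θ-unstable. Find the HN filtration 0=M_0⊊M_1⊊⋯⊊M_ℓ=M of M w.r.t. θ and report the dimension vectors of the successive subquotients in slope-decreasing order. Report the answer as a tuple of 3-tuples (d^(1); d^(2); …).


Barcode: M ≅ I[1,1], I[1,2], I[1,3], I[2,2]^2. HN layers by μ_θ (4 steps, strictly decreasing):
  μ^(1)=7; μ^(2)=3; μ^(3)=-1; μ^(4)=-11/3

((1, 0, 0); (1, 1, 0); (0, 2, 0); (1, 1, 1))


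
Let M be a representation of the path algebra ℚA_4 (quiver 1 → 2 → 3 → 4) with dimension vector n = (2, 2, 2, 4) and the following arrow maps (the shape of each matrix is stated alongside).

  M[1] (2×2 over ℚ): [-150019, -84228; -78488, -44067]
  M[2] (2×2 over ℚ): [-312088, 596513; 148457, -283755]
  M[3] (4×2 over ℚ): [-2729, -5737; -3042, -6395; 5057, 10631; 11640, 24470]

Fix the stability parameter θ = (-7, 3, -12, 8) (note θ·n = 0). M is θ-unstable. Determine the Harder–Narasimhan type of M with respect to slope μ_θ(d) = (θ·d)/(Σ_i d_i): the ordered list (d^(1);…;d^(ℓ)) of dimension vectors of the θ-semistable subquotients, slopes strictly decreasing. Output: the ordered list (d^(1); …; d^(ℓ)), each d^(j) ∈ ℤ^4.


Barcode: M ≅ I[1,4]^2, I[4,4]^2. HN layers by μ_θ (3 steps, strictly decreasing):
  μ^(1)=8; μ^(2)=-9/2; μ^(3)=-7

((0, 0, 0, 4); (0, 2, 2, 0); (2, 0, 0, 0))


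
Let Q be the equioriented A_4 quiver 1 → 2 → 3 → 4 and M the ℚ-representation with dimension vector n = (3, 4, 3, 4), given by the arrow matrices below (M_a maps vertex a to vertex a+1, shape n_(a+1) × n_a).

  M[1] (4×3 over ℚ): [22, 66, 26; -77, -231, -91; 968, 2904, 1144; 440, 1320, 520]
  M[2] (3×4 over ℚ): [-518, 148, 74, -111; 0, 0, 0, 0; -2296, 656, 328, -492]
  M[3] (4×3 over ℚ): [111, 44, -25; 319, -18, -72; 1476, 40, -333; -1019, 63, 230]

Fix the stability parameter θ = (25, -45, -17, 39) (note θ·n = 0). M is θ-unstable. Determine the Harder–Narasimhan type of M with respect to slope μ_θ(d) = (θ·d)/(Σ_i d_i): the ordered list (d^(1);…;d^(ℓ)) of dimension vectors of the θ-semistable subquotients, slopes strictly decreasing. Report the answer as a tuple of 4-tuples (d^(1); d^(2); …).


Interval decomposition of M: I[1,1]^2, I[1,2], I[2,2]^2, I[2,4], I[3,4]^2, I[4,4].
HN type (ℓ=5): μ^(1)=39; μ^(2)=25; μ^(3)=-10; μ^(4)=-17; μ^(5)=-45

((0, 0, 0, 4); (2, 0, 0, 0); (1, 1, 0, 0); (0, 0, 3, 0); (0, 3, 0, 0))


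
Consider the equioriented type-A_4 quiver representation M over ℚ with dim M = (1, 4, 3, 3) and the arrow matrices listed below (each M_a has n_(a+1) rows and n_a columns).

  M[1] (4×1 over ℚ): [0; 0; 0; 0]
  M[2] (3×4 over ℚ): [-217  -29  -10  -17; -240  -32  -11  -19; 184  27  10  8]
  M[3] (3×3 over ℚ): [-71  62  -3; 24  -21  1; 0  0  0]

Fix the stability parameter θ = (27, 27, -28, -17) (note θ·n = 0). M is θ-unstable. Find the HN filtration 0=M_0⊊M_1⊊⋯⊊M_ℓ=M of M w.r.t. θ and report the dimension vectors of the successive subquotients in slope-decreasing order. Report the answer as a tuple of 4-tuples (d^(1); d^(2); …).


Barcode: M ≅ I[1,1], I[2,2], I[2,3], I[2,4]^2, I[4,4]. HN layers by μ_θ (4 steps, strictly decreasing):
  μ^(1)=27; μ^(2)=-1/2; μ^(3)=-6; μ^(4)=-17

((1, 1, 0, 0); (0, 1, 1, 0); (0, 2, 2, 2); (0, 0, 0, 1))


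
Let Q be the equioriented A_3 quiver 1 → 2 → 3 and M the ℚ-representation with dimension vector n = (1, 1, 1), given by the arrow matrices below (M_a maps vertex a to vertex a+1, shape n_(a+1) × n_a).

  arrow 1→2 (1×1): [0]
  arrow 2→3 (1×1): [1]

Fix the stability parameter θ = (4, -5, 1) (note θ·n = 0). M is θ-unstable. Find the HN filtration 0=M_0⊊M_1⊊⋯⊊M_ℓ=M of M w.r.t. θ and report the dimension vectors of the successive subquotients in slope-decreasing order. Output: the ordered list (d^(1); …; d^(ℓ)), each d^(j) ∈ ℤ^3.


Barcode: M ≅ I[1,1], I[2,3]. HN layers by μ_θ (3 steps, strictly decreasing):
  μ^(1)=4; μ^(2)=1; μ^(3)=-5

((1, 0, 0); (0, 0, 1); (0, 1, 0))


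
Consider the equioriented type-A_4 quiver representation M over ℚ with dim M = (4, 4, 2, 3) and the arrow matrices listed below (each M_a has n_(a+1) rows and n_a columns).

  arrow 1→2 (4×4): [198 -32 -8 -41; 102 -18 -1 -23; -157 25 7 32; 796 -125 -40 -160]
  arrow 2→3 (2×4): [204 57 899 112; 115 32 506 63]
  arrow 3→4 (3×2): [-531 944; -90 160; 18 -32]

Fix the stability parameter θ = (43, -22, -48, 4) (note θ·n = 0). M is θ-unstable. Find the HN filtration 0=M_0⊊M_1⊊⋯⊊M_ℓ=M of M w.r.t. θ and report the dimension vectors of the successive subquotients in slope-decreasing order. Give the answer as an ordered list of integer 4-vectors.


Via rank(M_{q-1}∘⋯∘M_p): M ≅ I[1,2]^2, I[1,3], I[1,4], I[4,4]^2.
μ_θ-semistable layers: μ^(1)=21/2; μ^(2)=4; μ^(3)=-9

((2, 2, 0, 0); (0, 0, 0, 3); (2, 2, 2, 0))


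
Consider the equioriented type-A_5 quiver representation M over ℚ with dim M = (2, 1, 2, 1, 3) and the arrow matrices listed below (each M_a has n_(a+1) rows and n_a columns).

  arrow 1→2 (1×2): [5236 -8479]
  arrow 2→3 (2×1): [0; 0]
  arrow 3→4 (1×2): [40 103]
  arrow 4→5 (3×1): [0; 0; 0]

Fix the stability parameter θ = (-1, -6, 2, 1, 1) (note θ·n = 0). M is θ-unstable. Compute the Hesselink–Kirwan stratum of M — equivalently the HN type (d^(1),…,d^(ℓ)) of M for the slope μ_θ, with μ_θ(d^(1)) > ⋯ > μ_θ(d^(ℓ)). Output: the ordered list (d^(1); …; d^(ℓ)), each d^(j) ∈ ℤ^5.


Interval decomposition of M: I[1,1], I[1,2], I[3,3], I[3,4], I[5,5]^3.
HN type (ℓ=5): μ^(1)=2; μ^(2)=3/2; μ^(3)=1; μ^(4)=-1; μ^(5)=-7/2

((0, 0, 1, 0, 0); (0, 0, 1, 1, 0); (0, 0, 0, 0, 3); (1, 0, 0, 0, 0); (1, 1, 0, 0, 0))


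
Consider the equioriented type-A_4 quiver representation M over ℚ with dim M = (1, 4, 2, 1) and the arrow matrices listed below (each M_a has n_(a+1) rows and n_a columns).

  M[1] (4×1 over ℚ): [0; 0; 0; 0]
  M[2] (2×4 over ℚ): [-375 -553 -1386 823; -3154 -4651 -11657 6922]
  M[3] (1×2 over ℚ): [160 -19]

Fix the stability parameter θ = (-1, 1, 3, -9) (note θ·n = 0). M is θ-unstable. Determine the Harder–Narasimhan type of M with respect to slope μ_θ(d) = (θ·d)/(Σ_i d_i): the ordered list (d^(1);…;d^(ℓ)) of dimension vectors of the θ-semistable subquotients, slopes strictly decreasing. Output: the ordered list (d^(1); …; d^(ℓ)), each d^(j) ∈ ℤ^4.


Via rank(M_{q-1}∘⋯∘M_p): M ≅ I[1,1], I[2,2]^2, I[2,3], I[2,4].
μ_θ-semistable layers: μ^(1)=3; μ^(2)=1; μ^(3)=-1; μ^(4)=-5/3

((0, 0, 1, 0); (0, 3, 0, 0); (1, 0, 0, 0); (0, 1, 1, 1))


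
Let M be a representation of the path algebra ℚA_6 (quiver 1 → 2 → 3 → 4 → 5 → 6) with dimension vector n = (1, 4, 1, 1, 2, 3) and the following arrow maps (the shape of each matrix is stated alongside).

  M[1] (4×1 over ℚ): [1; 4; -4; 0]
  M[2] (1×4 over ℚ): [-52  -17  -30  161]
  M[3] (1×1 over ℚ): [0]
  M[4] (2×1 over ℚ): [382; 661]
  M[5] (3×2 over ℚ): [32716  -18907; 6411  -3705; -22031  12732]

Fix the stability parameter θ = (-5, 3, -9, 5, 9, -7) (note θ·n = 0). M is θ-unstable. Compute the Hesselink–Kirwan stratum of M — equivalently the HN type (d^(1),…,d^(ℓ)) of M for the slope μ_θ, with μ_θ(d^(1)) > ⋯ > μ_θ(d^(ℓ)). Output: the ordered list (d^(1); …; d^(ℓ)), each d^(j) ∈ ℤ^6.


Barcode: M ≅ I[1,2], I[2,2]^2, I[2,3], I[4,6], I[5,6], I[6,6]. HN layers by μ_θ (6 steps, strictly decreasing):
  μ^(1)=3; μ^(2)=7/3; μ^(3)=1; μ^(4)=-3; μ^(5)=-5; μ^(6)=-7

((0, 3, 0, 0, 0, 0); (0, 0, 0, 1, 1, 1); (0, 0, 0, 0, 1, 1); (0, 1, 1, 0, 0, 0); (1, 0, 0, 0, 0, 0); (0, 0, 0, 0, 0, 1))


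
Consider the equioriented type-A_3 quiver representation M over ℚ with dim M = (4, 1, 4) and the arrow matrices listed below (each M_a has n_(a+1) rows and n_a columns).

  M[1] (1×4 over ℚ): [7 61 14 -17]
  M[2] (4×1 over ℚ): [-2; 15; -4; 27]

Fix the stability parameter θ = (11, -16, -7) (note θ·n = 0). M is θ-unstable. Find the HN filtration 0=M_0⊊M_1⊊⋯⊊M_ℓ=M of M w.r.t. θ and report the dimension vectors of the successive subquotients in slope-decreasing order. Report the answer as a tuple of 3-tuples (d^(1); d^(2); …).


Via rank(M_{q-1}∘⋯∘M_p): M ≅ I[1,1]^3, I[1,3], I[3,3]^3.
μ_θ-semistable layers: μ^(1)=11; μ^(2)=-4; μ^(3)=-7

((3, 0, 0); (1, 1, 1); (0, 0, 3))


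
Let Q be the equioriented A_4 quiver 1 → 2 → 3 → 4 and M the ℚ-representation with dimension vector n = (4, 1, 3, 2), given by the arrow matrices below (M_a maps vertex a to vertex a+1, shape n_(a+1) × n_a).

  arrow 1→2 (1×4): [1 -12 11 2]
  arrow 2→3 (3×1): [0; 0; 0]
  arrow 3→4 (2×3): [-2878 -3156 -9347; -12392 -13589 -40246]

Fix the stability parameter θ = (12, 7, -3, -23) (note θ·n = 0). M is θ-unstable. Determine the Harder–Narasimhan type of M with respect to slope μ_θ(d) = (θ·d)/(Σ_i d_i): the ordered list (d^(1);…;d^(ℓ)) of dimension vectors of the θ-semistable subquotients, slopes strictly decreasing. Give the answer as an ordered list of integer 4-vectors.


Barcode: M ≅ I[1,1]^3, I[1,2], I[3,3], I[3,4]^2. HN layers by μ_θ (4 steps, strictly decreasing):
  μ^(1)=12; μ^(2)=19/2; μ^(3)=-3; μ^(4)=-13

((3, 0, 0, 0); (1, 1, 0, 0); (0, 0, 1, 0); (0, 0, 2, 2))


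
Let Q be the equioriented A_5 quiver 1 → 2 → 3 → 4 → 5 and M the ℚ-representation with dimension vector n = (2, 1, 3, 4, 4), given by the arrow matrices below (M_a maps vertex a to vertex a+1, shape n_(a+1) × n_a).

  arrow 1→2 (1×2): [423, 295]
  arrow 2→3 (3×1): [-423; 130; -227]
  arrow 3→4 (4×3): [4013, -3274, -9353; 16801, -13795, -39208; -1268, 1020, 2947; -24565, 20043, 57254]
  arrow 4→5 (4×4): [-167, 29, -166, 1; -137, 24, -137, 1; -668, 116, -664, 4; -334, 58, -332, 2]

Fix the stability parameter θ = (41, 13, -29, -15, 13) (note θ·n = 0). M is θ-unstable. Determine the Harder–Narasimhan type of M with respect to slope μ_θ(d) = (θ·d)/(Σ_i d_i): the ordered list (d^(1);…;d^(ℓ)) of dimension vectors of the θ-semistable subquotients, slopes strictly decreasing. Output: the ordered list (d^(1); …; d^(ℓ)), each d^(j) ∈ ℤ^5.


Barcode: M ≅ I[1,1], I[1,4], I[3,5]^2, I[4,4], I[5,5]^2. HN layers by μ_θ (5 steps, strictly decreasing):
  μ^(1)=41; μ^(2)=13; μ^(3)=5/2; μ^(4)=-15; μ^(5)=-29

((1, 0, 0, 0, 0); (0, 0, 0, 0, 4); (1, 1, 1, 1, 0); (0, 0, 0, 3, 0); (0, 0, 2, 0, 0))


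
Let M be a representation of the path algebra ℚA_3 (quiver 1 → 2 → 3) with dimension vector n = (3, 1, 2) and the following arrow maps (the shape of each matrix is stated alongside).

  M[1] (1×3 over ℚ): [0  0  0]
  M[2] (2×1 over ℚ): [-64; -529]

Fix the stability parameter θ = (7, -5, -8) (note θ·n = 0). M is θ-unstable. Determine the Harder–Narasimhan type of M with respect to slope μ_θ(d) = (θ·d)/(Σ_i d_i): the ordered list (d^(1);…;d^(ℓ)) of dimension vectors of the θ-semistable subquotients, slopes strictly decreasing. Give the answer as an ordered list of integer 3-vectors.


Barcode: M ≅ I[1,1]^3, I[2,3], I[3,3]. HN layers by μ_θ (3 steps, strictly decreasing):
  μ^(1)=7; μ^(2)=-13/2; μ^(3)=-8

((3, 0, 0); (0, 1, 1); (0, 0, 1))


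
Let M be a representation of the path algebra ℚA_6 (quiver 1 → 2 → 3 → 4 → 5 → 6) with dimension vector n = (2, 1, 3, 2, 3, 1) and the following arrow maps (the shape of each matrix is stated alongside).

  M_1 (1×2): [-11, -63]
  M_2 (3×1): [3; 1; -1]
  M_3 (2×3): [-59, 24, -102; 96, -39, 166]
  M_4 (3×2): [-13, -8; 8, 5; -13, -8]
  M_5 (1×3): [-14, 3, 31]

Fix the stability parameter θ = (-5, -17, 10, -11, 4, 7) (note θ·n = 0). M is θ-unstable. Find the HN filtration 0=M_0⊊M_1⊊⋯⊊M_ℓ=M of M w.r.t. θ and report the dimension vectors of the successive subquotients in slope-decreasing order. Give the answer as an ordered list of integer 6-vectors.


Barcode: M ≅ I[1,1], I[1,6], I[3,3], I[3,5], I[5,5]. HN layers by μ_θ (6 steps, strictly decreasing):
  μ^(1)=10; μ^(2)=7; μ^(3)=4; μ^(4)=-1/2; μ^(5)=-5; μ^(6)=-11

((0, 0, 1, 0, 0, 0); (0, 0, 0, 0, 0, 1); (0, 0, 0, 0, 3, 0); (0, 0, 2, 2, 0, 0); (1, 0, 0, 0, 0, 0); (1, 1, 0, 0, 0, 0))


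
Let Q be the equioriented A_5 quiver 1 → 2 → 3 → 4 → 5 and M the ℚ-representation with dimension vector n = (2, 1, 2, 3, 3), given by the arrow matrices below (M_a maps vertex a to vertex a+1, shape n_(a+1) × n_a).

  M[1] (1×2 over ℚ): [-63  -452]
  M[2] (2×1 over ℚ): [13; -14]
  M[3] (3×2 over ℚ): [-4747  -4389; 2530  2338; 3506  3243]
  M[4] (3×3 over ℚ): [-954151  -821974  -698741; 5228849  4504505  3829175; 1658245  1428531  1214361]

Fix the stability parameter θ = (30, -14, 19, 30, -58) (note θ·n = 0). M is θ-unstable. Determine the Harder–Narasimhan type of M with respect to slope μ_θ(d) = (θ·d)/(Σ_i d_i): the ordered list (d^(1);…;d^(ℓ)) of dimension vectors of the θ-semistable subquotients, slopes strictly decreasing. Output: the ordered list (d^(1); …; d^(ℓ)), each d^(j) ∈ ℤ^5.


Via rank(M_{q-1}∘⋯∘M_p): M ≅ I[1,1], I[1,5], I[3,5], I[4,5].
μ_θ-semistable layers: μ^(1)=30; μ^(2)=7/5; μ^(3)=-3; μ^(4)=-14

((1, 0, 0, 0, 0); (1, 1, 1, 1, 1); (0, 0, 1, 1, 1); (0, 0, 0, 1, 1))


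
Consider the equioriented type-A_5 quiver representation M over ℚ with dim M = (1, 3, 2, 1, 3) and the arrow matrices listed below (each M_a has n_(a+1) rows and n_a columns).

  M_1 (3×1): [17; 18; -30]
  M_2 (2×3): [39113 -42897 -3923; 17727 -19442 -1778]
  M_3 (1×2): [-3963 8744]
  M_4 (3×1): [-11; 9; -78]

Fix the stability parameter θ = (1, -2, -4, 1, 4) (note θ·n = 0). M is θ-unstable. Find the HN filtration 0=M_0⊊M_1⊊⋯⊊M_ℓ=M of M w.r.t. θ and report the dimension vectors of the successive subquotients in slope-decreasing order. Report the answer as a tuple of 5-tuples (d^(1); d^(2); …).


Barcode: M ≅ I[1,5], I[2,2], I[2,3], I[5,5]^2. HN layers by μ_θ (5 steps, strictly decreasing):
  μ^(1)=4; μ^(2)=1; μ^(3)=-5/3; μ^(4)=-2; μ^(5)=-3

((0, 0, 0, 0, 3); (0, 0, 0, 1, 0); (1, 1, 1, 0, 0); (0, 1, 0, 0, 0); (0, 1, 1, 0, 0))


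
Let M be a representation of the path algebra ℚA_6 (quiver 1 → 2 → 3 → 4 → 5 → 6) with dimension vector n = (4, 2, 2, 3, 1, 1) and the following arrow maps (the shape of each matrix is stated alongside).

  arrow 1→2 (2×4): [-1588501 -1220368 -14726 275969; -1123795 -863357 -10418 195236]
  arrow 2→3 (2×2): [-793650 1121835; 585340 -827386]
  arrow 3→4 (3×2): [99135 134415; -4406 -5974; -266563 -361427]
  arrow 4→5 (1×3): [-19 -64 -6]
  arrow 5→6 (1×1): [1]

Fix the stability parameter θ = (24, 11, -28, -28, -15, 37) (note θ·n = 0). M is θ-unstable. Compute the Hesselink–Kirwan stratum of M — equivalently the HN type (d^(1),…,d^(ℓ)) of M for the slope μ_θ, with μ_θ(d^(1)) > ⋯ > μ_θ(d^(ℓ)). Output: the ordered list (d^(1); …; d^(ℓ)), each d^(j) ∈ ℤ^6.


Barcode: M ≅ I[1,1]^2, I[1,2], I[1,6], I[3,3], I[4,4]^2. HN layers by μ_θ (5 steps, strictly decreasing):
  μ^(1)=37; μ^(2)=24; μ^(3)=35/2; μ^(4)=-36/5; μ^(5)=-28

((0, 0, 0, 0, 0, 1); (2, 0, 0, 0, 0, 0); (1, 1, 0, 0, 0, 0); (1, 1, 1, 1, 1, 0); (0, 0, 1, 2, 0, 0))


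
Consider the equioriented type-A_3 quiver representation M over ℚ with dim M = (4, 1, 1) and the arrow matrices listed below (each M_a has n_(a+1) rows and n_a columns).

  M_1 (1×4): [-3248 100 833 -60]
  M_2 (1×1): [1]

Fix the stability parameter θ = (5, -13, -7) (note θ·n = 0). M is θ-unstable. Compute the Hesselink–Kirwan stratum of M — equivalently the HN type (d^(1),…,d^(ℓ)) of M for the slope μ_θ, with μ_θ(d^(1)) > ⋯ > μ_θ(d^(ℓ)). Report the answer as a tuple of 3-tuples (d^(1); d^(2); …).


Interval decomposition of M: I[1,1]^3, I[1,3].
HN type (ℓ=2): μ^(1)=5; μ^(2)=-5

((3, 0, 0); (1, 1, 1))
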